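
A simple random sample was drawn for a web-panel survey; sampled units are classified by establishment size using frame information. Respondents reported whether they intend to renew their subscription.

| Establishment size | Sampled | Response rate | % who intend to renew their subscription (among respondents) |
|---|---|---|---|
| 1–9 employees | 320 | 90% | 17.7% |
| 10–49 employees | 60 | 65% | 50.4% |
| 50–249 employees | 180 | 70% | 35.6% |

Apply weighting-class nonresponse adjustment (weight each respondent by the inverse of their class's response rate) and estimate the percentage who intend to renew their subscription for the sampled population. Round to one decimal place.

Inverse-response-rate weighting restores each class to its sampled count, so class totals weight by n_sampled:
  1–9 employees: 320 × 17.7 = 5664
  10–49 employees: 60 × 50.4 = 3024
  50–249 employees: 180 × 35.6 = 6408
Adjusted estimate = 15,096 / 560 = 26.9571 → 27.0%.

27.0%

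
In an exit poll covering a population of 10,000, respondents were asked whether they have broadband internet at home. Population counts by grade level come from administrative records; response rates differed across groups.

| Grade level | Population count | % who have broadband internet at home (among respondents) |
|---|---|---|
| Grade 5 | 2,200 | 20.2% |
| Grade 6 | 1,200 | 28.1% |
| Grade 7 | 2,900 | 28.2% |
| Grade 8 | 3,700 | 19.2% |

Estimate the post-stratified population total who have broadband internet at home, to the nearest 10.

2,310

Apply each group's respondent rate to its population count:
  Grade 5: 2,200 × 20.2% = 444.4
  Grade 6: 1,200 × 28.1% = 337.2
  Grade 7: 2,900 × 28.2% = 817.8
  Grade 8: 3,700 × 19.2% = 710.4
Estimated total = 2309.8 → 2,310.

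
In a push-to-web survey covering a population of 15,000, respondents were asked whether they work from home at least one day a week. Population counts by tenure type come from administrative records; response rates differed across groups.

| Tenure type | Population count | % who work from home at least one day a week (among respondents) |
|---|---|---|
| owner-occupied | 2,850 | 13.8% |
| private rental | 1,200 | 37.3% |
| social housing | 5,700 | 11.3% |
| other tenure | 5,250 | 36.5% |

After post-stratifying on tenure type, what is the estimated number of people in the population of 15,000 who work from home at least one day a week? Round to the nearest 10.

3,400

Estimated count per cell = population count × respondent percentage:
  owner-occupied: 2,850 × 13.8% = 393.3
  private rental: 1,200 × 37.3% = 447.6
  social housing: 5,700 × 11.3% = 644.1
  other tenure: 5,250 × 36.5% = 1916.25
Estimated total = 3401.25 → 3,400.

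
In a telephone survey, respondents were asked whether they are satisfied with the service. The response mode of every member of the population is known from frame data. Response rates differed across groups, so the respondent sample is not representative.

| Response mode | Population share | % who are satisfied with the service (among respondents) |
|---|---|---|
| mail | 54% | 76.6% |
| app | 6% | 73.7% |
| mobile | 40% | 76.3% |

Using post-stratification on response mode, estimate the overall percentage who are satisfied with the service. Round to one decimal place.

Reweight to the known response mode distribution:
  mail: 0.54 × 76.6 = 41.364
  app: 0.06 × 73.7 = 4.422
  mobile: 0.4 × 76.3 = 30.52
Post-stratified estimate = 76.306 → 76.3%.

76.3%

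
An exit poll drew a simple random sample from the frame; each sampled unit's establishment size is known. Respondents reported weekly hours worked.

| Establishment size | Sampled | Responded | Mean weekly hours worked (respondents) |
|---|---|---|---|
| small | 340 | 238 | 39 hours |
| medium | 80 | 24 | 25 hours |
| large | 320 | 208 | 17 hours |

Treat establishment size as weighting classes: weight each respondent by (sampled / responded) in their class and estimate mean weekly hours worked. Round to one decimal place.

Class response rates: small 238/340 = 70%, medium 24/80 = 30%, large 208/320 = 65%.
Inverse-response-rate weighting restores each class to its sampled count, so class totals weight by n_sampled:
  small: 340 × 39 = 13,260
  medium: 80 × 25 = 2000
  large: 320 × 17 = 5440
Adjusted estimate = 20,700 / 740 = 27.973 → 28.0.

28.0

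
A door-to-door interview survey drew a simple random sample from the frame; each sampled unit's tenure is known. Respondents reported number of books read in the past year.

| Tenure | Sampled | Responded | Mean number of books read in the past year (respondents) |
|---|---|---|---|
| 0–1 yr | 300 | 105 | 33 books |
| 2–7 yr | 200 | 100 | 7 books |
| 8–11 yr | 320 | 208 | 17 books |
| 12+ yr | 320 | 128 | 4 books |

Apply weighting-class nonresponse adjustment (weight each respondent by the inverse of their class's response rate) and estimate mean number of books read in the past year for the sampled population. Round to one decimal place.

Response rates by class: 0–1 yr 105/300 = 35%, 2–7 yr 100/200 = 50%, 8–11 yr 208/320 = 65%, 12+ yr 128/320 = 40%.
Inverse-response-rate weighting restores each class to its sampled count, so class totals weight by n_sampled:
  0–1 yr: 300 × 33 = 9900
  2–7 yr: 200 × 7 = 1400
  8–11 yr: 320 × 17 = 5440
  12+ yr: 320 × 4 = 1280
Adjusted estimate = 18,020 / 1,140 = 15.807 → 15.8.

15.8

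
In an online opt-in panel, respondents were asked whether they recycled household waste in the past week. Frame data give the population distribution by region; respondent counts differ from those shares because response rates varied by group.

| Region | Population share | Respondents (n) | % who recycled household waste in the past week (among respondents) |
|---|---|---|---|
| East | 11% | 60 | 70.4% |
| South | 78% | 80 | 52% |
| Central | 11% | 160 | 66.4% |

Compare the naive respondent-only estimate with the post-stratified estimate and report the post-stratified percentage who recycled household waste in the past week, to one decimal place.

Unadjusted (pooled respondent) estimate weights by respondent counts:
  (60/300)×70.4 + (80/300)×52 + (160/300)×66.4 = 63.36%
Post-stratified estimate weights by population shares:
  0.11×70.4 + 0.78×52 + 0.11×66.4 = 55.608%

55.6%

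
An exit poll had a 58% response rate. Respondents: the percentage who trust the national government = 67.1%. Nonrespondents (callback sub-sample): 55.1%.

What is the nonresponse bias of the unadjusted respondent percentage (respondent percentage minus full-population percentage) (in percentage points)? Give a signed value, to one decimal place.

Nonresponse fraction = 1 − 0.58 = 0.42.
Bias = (nonresponse fraction) × (respondent percentage − nonrespondent percentage)
     = 0.42 × (67.1 − 55.1) = 0.42 × 12 = 5.04.

+5.0 percentage points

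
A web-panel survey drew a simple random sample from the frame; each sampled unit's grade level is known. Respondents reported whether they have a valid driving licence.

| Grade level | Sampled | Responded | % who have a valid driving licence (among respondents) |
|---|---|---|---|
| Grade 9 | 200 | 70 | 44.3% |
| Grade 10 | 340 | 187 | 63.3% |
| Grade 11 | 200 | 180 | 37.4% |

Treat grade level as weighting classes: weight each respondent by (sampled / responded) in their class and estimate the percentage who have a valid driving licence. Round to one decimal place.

Response rates by class: Grade 9 70/200 = 35%, Grade 10 187/340 = 55%, Grade 11 180/200 = 90%.
Weighting each respondent by the inverse class response rate inflates each class back to its sampled size, so the class weight is n_sampled:
  Grade 9: 200 × 44.3 = 8860
  Grade 10: 340 × 63.3 = 21,522
  Grade 11: 200 × 37.4 = 7480
Adjusted estimate = 37,862 / 740 = 51.1649 → 51.2%.

51.2%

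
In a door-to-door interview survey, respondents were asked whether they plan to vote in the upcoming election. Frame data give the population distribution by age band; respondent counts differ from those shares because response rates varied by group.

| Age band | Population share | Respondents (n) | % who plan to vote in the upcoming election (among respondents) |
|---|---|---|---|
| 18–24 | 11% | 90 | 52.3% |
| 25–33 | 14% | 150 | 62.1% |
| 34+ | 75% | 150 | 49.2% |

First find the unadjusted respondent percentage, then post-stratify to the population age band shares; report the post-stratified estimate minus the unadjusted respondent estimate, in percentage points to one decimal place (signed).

Without adjustment, the pooled respondent share is:
  (90/390)×52.3 + (150/390)×62.1 + (150/390)×49.2 = 54.8769%
Post-stratified estimate weights by population shares:
  0.11×52.3 + 0.14×62.1 + 0.75×49.2 = 51.347%
Difference = 51.347 − 54.8769 = -3.5299 pp.

-3.5 percentage points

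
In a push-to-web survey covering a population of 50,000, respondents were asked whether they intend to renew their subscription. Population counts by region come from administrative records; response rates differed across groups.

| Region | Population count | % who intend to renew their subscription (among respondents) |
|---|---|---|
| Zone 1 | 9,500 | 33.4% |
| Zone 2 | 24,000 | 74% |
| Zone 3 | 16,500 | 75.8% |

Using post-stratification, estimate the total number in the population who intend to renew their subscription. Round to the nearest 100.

Each cell contributes its population count × the respondent rate:
  Zone 1: 9,500 × 33.4% = 3173
  Zone 2: 24,000 × 74% = 17,760
  Zone 3: 16,500 × 75.8% = 12,507
Estimated total = 33,440 → 33,400.

33,400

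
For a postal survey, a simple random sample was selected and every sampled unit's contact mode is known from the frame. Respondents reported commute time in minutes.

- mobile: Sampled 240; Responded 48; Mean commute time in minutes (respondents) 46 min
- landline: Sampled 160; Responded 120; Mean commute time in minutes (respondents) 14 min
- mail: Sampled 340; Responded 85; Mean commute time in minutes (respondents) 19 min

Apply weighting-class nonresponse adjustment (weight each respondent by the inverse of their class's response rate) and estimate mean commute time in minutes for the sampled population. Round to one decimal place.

26.7

Class response rates: mobile 48/240 = 20%, landline 120/160 = 75%, mail 85/340 = 25%.
With weight = n_sampled/n_responded per class, the weighted class total is n_sampled:
  mobile: 240 × 46 = 11,040
  landline: 160 × 14 = 2240
  mail: 340 × 19 = 6460
Adjusted estimate = 19,740 / 740 = 26.6757 → 26.7.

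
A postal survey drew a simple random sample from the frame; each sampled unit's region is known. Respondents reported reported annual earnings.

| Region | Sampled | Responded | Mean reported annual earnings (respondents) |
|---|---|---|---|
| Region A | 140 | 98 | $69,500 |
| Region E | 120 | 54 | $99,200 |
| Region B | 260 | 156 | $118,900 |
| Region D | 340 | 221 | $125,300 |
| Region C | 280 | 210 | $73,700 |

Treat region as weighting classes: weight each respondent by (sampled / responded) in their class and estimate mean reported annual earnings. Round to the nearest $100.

$101,600

Class response rates: Region A 98/140 = 70%, Region E 54/120 = 45%, Region B 156/260 = 60%, Region D 221/340 = 65%, Region C 210/280 = 75%.
Inverse-response-rate weighting restores each class to its sampled count, so class totals weight by n_sampled:
  Region A: 140 × 69,500 = 9,730,000
  Region E: 120 × 99,200 = 11,904,000
  Region B: 260 × 118,900 = 30,914,000
  Region D: 340 × 125,300 = 42,602,000
  Region C: 280 × 73,700 = 20,636,000
Adjusted estimate = 115,786,000 / 1,140 = 101567 → $101,600.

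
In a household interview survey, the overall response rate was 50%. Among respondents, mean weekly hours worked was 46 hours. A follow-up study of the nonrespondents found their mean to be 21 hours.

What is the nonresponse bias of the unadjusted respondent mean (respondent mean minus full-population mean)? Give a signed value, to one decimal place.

Nonresponse fraction = 1 − 0.5 = 0.5.
Bias = (nonresponse fraction) × (respondent mean − nonrespondent mean)
     = 0.5 × (46 − 21) = 0.5 × 25 = 12.5.

+12.5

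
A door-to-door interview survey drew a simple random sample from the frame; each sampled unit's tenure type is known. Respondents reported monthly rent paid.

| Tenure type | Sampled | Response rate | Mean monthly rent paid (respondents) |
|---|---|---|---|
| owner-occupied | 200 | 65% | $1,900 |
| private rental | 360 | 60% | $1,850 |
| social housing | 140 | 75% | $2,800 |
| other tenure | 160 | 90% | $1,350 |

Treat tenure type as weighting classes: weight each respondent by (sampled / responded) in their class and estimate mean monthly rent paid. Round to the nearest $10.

$1,920

Each respondent's weight = sampled/responded in their class; summing within a class gives n_sampled, so:
  owner-occupied: 200 × 1900 = 380,000
  private rental: 360 × 1850 = 666,000
  social housing: 140 × 2800 = 392,000
  other tenure: 160 × 1350 = 216,000
Adjusted estimate = 1,654,000 / 860 = 1923.26 → $1,920.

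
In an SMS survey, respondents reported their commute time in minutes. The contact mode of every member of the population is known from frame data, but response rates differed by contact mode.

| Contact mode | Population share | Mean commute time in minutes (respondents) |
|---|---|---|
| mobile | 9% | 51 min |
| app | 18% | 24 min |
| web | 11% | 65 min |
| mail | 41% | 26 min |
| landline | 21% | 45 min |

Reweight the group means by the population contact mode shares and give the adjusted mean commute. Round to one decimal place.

36.2

Reweight to the known contact mode distribution:
  mobile: 0.09 × 51 = 4.59
  app: 0.18 × 24 = 4.32
  web: 0.11 × 65 = 7.15
  mail: 0.41 × 26 = 10.66
  landline: 0.21 × 45 = 9.45
Post-stratified estimate = 36.17 → 36.2.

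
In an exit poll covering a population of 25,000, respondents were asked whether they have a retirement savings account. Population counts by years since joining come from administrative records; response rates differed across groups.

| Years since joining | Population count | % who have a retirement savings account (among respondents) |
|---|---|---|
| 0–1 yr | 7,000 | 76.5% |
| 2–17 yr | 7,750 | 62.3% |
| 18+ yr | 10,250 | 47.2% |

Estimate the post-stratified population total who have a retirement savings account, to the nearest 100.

15,000

Apply each group's respondent rate to its population count:
  0–1 yr: 7,000 × 76.5% = 5355
  2–17 yr: 7,750 × 62.3% = 4828.25
  18+ yr: 10,250 × 47.2% = 4838
Estimated total = 15021.2 → 15,000.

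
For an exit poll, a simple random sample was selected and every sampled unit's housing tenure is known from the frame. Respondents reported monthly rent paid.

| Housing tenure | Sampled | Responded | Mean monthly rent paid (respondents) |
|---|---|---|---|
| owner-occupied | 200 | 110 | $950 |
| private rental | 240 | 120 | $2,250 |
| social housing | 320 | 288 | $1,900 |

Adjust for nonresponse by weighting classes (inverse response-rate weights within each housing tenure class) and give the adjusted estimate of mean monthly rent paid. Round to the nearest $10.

$1,760

Response rates by class: owner-occupied 110/200 = 55%, private rental 120/240 = 50%, social housing 288/320 = 90%.
With weight = n_sampled/n_responded per class, the weighted class total is n_sampled:
  owner-occupied: 200 × 950 = 190,000
  private rental: 240 × 2250 = 540,000
  social housing: 320 × 1900 = 608,000
Adjusted estimate = 1,338,000 / 760 = 1760.53 → $1,760.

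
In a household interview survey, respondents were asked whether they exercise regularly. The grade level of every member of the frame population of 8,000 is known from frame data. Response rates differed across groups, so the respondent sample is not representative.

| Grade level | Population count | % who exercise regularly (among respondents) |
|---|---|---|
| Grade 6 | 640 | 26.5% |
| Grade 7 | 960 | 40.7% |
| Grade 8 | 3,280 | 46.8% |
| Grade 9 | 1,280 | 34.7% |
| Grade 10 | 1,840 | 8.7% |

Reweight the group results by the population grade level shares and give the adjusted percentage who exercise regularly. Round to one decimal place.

Weight each group's respondent value by its population share:
  Grade 6: (640/8,000) × 26.5 = 2.12
  Grade 7: (960/8,000) × 40.7 = 4.884
  Grade 8: (3,280/8,000) × 46.8 = 19.188
  Grade 9: (1,280/8,000) × 34.7 = 5.552
  Grade 10: (1,840/8,000) × 8.7 = 2.001
Post-stratified estimate = 33.745 → 33.7%.

33.7%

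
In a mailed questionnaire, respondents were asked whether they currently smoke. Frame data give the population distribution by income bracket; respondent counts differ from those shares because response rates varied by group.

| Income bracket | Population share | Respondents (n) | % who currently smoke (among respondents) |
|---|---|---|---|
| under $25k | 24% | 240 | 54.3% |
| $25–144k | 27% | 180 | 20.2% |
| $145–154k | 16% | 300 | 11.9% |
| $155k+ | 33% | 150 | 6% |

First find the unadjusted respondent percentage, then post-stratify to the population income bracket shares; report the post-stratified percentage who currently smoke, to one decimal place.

Unadjusted (pooled respondent) estimate weights by respondent counts:
  (240/870)×54.3 + (180/870)×20.2 + (300/870)×11.9 + (150/870)×6 = 24.2966%
Post-stratifying to population shares instead:
  0.24×54.3 + 0.27×20.2 + 0.16×11.9 + 0.33×6 = 22.37%

22.4%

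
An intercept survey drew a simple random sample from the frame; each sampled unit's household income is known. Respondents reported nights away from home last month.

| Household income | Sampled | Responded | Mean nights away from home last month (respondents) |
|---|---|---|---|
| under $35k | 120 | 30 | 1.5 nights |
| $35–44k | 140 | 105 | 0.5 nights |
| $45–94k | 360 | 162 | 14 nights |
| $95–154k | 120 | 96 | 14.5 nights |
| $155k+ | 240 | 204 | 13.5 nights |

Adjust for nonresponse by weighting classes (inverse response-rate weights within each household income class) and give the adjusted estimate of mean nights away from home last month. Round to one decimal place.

10.5

Class response rates: under $35k 30/120 = 25%, $35–44k 105/140 = 75%, $45–94k 162/360 = 45%, $95–154k 96/120 = 80%, $155k+ 204/240 = 85%.
Inverse-response-rate weighting restores each class to its sampled count, so class totals weight by n_sampled:
  under $35k: 120 × 1.5 = 180
  $35–44k: 140 × 0.5 = 70
  $45–94k: 360 × 14 = 5040
  $95–154k: 120 × 14.5 = 1740
  $155k+: 240 × 13.5 = 3240
Adjusted estimate = 10,270 / 980 = 10.4796 → 10.5.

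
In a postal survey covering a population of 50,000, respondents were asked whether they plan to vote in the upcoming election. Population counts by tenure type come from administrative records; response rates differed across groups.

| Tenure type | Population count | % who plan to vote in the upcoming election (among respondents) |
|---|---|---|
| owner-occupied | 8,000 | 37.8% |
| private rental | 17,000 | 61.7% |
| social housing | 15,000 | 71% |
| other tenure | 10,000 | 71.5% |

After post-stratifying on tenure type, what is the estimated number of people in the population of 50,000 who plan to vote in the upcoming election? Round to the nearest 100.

31,300

Each cell contributes its population count × the respondent rate:
  owner-occupied: 8,000 × 37.8% = 3024
  private rental: 17,000 × 61.7% = 10,489
  social housing: 15,000 × 71% = 10,650
  other tenure: 10,000 × 71.5% = 7150
Estimated total = 31,313 → 31,300.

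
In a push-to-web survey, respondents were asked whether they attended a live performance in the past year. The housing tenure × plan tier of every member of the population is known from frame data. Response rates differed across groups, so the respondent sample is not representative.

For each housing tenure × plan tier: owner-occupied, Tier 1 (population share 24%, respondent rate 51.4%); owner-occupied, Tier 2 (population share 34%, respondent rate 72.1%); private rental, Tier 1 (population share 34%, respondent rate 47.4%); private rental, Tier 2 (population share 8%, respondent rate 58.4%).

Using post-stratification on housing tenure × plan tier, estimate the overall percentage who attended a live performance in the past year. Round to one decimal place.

57.6%

Each cell contributes population-share × respondent value:
  owner-occupied, Tier 1: 0.24 × 51.4 = 12.336
  owner-occupied, Tier 2: 0.34 × 72.1 = 24.514
  private rental, Tier 1: 0.34 × 47.4 = 16.116
  private rental, Tier 2: 0.08 × 58.4 = 4.672
Post-stratified estimate = 57.638 → 57.6%.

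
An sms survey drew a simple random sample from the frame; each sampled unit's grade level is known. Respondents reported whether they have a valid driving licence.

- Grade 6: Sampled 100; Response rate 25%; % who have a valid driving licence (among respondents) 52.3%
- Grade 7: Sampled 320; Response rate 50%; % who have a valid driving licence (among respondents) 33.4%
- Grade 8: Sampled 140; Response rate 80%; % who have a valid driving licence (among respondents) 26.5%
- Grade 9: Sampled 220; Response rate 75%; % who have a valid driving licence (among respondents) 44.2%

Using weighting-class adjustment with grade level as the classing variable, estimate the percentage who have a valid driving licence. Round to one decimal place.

Inverse-response-rate weighting restores each class to its sampled count, so class totals weight by n_sampled:
  Grade 6: 100 × 52.3 = 5230
  Grade 7: 320 × 33.4 = 10,688
  Grade 8: 140 × 26.5 = 3710
  Grade 9: 220 × 44.2 = 9724
Adjusted estimate = 29,352 / 780 = 37.6308 → 37.6%.

37.6%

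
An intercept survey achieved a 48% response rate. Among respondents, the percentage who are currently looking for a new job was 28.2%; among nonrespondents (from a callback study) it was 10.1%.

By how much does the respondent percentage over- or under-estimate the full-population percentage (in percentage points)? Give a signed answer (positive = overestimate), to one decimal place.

+9.4 percentage points

Nonresponse fraction = 1 − 0.48 = 0.52.
Bias = (nonresponse fraction) × (respondent percentage − nonrespondent percentage)
     = 0.52 × (28.2 − 10.1) = 0.52 × 18.1 = 9.412.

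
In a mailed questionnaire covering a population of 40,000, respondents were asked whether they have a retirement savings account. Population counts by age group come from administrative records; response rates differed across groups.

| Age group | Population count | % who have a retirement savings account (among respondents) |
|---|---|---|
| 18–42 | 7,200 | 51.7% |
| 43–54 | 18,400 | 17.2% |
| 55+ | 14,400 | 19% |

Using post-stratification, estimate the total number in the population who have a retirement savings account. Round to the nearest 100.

9,600

Apply each group's respondent rate to its population count:
  18–42: 7,200 × 51.7% = 3722.4
  43–54: 18,400 × 17.2% = 3164.8
  55+: 14,400 × 19% = 2736
Estimated total = 9623.2 → 9,600.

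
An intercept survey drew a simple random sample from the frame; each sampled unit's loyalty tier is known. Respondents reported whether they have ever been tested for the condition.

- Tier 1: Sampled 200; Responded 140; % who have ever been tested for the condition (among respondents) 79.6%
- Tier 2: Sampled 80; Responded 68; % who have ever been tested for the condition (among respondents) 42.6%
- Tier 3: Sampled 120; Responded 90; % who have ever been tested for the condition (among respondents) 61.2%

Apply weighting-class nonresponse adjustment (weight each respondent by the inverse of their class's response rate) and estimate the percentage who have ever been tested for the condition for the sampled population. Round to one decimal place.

66.7%

Response rates by class: Tier 1 140/200 = 70%, Tier 2 68/80 = 85%, Tier 3 90/120 = 75%.
Inverse-response-rate weighting restores each class to its sampled count, so class totals weight by n_sampled:
  Tier 1: 200 × 79.6 = 15920
  Tier 2: 80 × 42.6 = 3408
  Tier 3: 120 × 61.2 = 7344
Adjusted estimate = 26,672 / 400 = 66.68 → 66.7%.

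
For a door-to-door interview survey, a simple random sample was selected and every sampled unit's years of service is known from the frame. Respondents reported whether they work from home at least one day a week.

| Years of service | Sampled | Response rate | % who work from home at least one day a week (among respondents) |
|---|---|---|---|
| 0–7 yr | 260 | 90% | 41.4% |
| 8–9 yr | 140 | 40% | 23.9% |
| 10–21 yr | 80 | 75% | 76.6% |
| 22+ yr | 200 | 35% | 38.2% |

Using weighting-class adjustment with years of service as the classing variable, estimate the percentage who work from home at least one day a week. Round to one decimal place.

41.0%

Inverse-response-rate weighting restores each class to its sampled count, so class totals weight by n_sampled:
  0–7 yr: 260 × 41.4 = 10,764
  8–9 yr: 140 × 23.9 = 3346
  10–21 yr: 80 × 76.6 = 6128
  22+ yr: 200 × 38.2 = 7640
Adjusted estimate = 27,878 / 680 = 40.9971 → 41.0%.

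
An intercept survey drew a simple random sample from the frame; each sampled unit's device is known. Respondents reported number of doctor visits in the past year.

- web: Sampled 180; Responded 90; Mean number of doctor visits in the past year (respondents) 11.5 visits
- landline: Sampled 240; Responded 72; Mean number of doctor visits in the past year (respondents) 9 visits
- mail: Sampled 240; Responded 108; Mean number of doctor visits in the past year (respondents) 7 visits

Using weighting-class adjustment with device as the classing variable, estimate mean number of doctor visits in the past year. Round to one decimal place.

Response rates by class: web 90/180 = 50%, landline 72/240 = 30%, mail 108/240 = 45%.
Weighting each respondent by the inverse class response rate inflates each class back to its sampled size, so the class weight is n_sampled:
  web: 180 × 11.5 = 2070
  landline: 240 × 9 = 2160
  mail: 240 × 7 = 1680
Adjusted estimate = 5910 / 660 = 8.95454 → 9.0.

9.0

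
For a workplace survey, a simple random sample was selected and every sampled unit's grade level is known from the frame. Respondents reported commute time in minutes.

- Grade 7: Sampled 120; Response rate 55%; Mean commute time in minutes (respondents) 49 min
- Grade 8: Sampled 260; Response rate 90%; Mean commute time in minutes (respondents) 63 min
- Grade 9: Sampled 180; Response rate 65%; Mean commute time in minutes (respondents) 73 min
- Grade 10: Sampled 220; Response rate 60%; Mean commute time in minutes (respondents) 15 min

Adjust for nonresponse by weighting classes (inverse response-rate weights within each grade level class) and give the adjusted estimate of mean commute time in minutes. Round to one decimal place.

49.6

With weight = n_sampled/n_responded per class, the weighted class total is n_sampled:
  Grade 7: 120 × 49 = 5880
  Grade 8: 260 × 63 = 16,380
  Grade 9: 180 × 73 = 13,140
  Grade 10: 220 × 15 = 3300
Adjusted estimate = 38,700 / 780 = 49.6154 → 49.6.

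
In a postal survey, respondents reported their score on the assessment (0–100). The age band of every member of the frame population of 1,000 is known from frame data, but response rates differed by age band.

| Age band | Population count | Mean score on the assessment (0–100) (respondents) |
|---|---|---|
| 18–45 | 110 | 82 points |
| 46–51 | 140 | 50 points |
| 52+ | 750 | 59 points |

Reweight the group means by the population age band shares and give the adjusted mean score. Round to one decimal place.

Each cell contributes population-share × respondent value:
  18–45: (110/1,000) × 82 = 9.02
  46–51: (140/1,000) × 50 = 7
  52+: (750/1,000) × 59 = 44.25
Post-stratified estimate = 60.27 → 60.3.

60.3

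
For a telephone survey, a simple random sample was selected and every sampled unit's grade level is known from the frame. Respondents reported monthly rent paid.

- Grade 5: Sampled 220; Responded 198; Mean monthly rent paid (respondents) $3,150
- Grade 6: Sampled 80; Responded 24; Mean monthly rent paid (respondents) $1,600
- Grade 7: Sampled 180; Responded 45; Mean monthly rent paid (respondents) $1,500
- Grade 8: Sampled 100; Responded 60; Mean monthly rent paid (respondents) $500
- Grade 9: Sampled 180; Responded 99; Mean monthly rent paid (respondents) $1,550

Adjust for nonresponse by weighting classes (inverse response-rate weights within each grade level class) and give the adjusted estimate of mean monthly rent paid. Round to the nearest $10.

$1,870

Class response rates: Grade 5 198/220 = 90%, Grade 6 24/80 = 30%, Grade 7 45/180 = 25%, Grade 8 60/100 = 60%, Grade 9 99/180 = 55%.
Inverse-response-rate weighting restores each class to its sampled count, so class totals weight by n_sampled:
  Grade 5: 220 × 3150 = 693,000
  Grade 6: 80 × 1600 = 128,000
  Grade 7: 180 × 1500 = 270,000
  Grade 8: 100 × 500 = 50,000
  Grade 9: 180 × 1550 = 279,000
Adjusted estimate = 1,420,000 / 760 = 1868.42 → $1,870.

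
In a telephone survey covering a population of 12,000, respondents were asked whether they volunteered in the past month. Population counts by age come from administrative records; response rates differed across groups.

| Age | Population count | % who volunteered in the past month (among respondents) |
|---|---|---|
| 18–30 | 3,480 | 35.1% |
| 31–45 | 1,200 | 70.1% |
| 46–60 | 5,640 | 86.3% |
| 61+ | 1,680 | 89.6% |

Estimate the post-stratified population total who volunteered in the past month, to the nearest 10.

Apply each group's respondent rate to its population count:
  18–30: 3,480 × 35.1% = 1221.48
  31–45: 1,200 × 70.1% = 841.2
  46–60: 5,640 × 86.3% = 4867.32
  61+: 1,680 × 89.6% = 1505.28
Estimated total = 8435.28 → 8,440.

8,440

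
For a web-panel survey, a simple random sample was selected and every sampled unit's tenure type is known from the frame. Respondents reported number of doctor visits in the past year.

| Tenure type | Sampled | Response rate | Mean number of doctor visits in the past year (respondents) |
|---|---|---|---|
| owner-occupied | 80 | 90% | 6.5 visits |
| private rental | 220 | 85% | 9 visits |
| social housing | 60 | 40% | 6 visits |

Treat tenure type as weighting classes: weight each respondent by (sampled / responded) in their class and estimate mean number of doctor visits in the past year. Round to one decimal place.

7.9

Weighting each respondent by the inverse class response rate inflates each class back to its sampled size, so the class weight is n_sampled:
  owner-occupied: 80 × 6.5 = 520
  private rental: 220 × 9 = 1980
  social housing: 60 × 6 = 360
Adjusted estimate = 2860 / 360 = 7.94444 → 7.9.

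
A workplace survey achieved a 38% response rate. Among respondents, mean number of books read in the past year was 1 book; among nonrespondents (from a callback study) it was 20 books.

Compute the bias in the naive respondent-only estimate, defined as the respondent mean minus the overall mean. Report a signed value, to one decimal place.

Nonresponse fraction = 1 − 0.38 = 0.62.
Bias = (nonresponse fraction) × (respondent mean − nonrespondent mean)
     = 0.62 × (1 − 20) = 0.62 × -19 = -11.78.

-11.8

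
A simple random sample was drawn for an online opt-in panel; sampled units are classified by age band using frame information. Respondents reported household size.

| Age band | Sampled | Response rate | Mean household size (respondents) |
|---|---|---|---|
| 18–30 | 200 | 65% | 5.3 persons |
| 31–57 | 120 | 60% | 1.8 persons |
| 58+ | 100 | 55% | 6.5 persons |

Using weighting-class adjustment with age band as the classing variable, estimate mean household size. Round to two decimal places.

4.59

Inverse-response-rate weighting restores each class to its sampled count, so class totals weight by n_sampled:
  18–30: 200 × 5.3 = 1060
  31–57: 120 × 1.8 = 216
  58+: 100 × 6.5 = 650
Adjusted estimate = 1926 / 420 = 4.58571 → 4.59.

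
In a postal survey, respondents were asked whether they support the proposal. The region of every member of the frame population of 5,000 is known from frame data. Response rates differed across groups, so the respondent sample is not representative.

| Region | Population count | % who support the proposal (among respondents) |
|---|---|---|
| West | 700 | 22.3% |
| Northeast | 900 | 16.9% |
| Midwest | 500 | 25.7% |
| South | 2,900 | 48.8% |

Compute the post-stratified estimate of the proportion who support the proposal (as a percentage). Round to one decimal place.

37.0%

Each cell contributes population-share × respondent value:
  West: (700/5,000) × 22.3 = 3.122
  Northeast: (900/5,000) × 16.9 = 3.042
  Midwest: (500/5,000) × 25.7 = 2.57
  South: (2,900/5,000) × 48.8 = 28.304
Post-stratified estimate = 37.038 → 37.0%.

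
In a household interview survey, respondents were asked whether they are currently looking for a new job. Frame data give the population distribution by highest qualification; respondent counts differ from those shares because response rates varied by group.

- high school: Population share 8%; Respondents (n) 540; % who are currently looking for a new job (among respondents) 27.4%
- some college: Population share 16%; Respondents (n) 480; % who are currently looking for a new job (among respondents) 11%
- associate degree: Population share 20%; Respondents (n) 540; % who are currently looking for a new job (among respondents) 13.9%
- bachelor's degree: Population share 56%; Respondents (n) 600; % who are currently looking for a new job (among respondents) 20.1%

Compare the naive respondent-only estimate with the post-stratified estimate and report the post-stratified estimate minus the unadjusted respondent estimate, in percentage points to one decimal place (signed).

-0.4 percentage points

Unadjusted (pooled respondent) estimate weights by respondent counts:
  (540/2160)×27.4 + (480/2160)×11 + (540/2160)×13.9 + (600/2160)×20.1 = 18.3528%
Reweighting by population highest qualification shares:
  0.08×27.4 + 0.16×11 + 0.2×13.9 + 0.56×20.1 = 17.988%
Difference = 17.988 − 18.3528 = -0.3648 pp.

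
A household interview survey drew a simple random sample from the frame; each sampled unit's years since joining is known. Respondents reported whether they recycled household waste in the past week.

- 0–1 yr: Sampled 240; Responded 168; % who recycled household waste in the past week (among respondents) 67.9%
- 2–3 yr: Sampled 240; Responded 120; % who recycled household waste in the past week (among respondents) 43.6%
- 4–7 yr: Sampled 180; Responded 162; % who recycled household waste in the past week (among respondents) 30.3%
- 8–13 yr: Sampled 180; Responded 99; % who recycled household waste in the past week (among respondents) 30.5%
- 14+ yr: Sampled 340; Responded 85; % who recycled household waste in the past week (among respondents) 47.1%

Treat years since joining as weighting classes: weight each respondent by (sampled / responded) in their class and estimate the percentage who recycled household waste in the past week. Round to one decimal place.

Class response rates: 0–1 yr 168/240 = 70%, 2–3 yr 120/240 = 50%, 4–7 yr 162/180 = 90%, 8–13 yr 99/180 = 55%, 14+ yr 85/340 = 25%.
Inverse-response-rate weighting restores each class to its sampled count, so class totals weight by n_sampled:
  0–1 yr: 240 × 67.9 = 16296
  2–3 yr: 240 × 43.6 = 10,464
  4–7 yr: 180 × 30.3 = 5454
  8–13 yr: 180 × 30.5 = 5490
  14+ yr: 340 × 47.1 = 16,014
Adjusted estimate = 53,718 / 1,180 = 45.5237 → 45.5%.

45.5%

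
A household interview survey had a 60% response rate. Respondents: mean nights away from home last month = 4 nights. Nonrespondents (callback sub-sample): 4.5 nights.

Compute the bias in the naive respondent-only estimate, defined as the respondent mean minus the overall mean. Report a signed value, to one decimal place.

-0.2

Nonresponse fraction = 1 − 0.6 = 0.4.
Bias = (nonresponse fraction) × (respondent mean − nonrespondent mean)
     = 0.4 × (4 − 4.5) = 0.4 × -0.5 = -0.2.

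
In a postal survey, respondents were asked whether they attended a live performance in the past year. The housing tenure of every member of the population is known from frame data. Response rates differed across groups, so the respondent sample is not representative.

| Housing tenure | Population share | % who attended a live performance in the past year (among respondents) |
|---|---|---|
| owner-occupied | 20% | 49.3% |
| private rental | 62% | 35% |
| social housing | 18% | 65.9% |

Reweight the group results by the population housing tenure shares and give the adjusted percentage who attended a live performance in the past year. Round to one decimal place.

43.4%

Post-stratification weights by population share, not respondent share:
  owner-occupied: 0.2 × 49.3 = 9.86
  private rental: 0.62 × 35 = 21.7
  social housing: 0.18 × 65.9 = 11.862
Post-stratified estimate = 43.422 → 43.4%.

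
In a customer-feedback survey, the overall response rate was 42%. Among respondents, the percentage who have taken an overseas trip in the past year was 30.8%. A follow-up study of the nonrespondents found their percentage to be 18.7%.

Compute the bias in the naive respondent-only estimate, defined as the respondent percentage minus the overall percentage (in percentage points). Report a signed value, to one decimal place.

Nonresponse fraction = 1 − 0.42 = 0.58.
Bias = (nonresponse fraction) × (respondent percentage − nonrespondent percentage)
     = 0.58 × (30.8 − 18.7) = 0.58 × 12.1 = 7.018.

+7.0 percentage points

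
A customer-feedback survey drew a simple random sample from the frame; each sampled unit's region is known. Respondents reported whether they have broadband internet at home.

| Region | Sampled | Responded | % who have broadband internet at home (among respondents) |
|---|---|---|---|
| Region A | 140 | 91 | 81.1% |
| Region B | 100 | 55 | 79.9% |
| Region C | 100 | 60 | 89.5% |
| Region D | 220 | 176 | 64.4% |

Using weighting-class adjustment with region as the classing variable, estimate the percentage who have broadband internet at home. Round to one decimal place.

Response rates by class: Region A 91/140 = 65%, Region B 55/100 = 55%, Region C 60/100 = 60%, Region D 176/220 = 80%.
Inverse-response-rate weighting restores each class to its sampled count, so class totals weight by n_sampled:
  Region A: 140 × 81.1 = 11,354
  Region B: 100 × 79.9 = 7990
  Region C: 100 × 89.5 = 8950
  Region D: 220 × 64.4 = 14168
Adjusted estimate = 42,462 / 560 = 75.825 → 75.8%.

75.8%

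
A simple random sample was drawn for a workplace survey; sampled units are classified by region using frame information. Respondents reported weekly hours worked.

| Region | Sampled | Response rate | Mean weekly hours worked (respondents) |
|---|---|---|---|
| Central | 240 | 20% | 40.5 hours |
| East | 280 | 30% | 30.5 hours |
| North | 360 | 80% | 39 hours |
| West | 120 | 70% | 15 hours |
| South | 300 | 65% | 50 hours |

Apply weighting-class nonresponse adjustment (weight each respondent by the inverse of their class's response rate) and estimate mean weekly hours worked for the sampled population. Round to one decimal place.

37.8

Weighting each respondent by the inverse class response rate inflates each class back to its sampled size, so the class weight is n_sampled:
  Central: 240 × 40.5 = 9720
  East: 280 × 30.5 = 8540
  North: 360 × 39 = 14,040
  West: 120 × 15 = 1800
  South: 300 × 50 = 15,000
Adjusted estimate = 49,100 / 1,300 = 37.7692 → 37.8.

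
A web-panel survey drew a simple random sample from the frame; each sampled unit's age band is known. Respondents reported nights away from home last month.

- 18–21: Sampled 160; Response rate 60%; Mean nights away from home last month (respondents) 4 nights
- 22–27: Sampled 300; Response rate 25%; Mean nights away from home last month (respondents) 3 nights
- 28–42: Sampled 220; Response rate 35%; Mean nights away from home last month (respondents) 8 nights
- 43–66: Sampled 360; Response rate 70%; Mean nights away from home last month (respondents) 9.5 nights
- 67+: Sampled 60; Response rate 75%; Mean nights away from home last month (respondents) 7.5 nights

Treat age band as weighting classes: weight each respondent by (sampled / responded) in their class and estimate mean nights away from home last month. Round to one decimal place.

Inverse-response-rate weighting restores each class to its sampled count, so class totals weight by n_sampled:
  18–21: 160 × 4 = 640
  22–27: 300 × 3 = 900
  28–42: 220 × 8 = 1760
  43–66: 360 × 9.5 = 3420
  67+: 60 × 7.5 = 450
Adjusted estimate = 7170 / 1,100 = 6.51818 → 6.5.

6.5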